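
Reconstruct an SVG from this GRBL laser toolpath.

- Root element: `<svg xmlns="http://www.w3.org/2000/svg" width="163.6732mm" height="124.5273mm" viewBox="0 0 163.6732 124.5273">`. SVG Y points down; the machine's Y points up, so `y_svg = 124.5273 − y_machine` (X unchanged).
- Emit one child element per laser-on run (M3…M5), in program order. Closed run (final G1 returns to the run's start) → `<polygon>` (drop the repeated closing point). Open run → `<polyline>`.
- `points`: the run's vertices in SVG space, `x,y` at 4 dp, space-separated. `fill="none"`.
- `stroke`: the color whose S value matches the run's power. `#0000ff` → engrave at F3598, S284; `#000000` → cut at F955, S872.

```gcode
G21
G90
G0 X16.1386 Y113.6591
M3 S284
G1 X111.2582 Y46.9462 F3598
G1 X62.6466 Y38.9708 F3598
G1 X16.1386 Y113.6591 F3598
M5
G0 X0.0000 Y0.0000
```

<svg xmlns="http://www.w3.org/2000/svg" width="163.6732mm" height="124.5273mm" viewBox="0 0 163.6732 124.5273">
  <polygon points="16.1386,10.8682 111.2582,77.5811 62.6466,85.5565" fill="none" stroke="#0000ff"/>
</svg>

y_svg = 124.5273 − y_m. Every run uses S284, so all elements get stroke `#0000ff` (engrave).

[1] closed run; points: 16.1386,10.8682 111.2582,77.5811 62.6466,85.5565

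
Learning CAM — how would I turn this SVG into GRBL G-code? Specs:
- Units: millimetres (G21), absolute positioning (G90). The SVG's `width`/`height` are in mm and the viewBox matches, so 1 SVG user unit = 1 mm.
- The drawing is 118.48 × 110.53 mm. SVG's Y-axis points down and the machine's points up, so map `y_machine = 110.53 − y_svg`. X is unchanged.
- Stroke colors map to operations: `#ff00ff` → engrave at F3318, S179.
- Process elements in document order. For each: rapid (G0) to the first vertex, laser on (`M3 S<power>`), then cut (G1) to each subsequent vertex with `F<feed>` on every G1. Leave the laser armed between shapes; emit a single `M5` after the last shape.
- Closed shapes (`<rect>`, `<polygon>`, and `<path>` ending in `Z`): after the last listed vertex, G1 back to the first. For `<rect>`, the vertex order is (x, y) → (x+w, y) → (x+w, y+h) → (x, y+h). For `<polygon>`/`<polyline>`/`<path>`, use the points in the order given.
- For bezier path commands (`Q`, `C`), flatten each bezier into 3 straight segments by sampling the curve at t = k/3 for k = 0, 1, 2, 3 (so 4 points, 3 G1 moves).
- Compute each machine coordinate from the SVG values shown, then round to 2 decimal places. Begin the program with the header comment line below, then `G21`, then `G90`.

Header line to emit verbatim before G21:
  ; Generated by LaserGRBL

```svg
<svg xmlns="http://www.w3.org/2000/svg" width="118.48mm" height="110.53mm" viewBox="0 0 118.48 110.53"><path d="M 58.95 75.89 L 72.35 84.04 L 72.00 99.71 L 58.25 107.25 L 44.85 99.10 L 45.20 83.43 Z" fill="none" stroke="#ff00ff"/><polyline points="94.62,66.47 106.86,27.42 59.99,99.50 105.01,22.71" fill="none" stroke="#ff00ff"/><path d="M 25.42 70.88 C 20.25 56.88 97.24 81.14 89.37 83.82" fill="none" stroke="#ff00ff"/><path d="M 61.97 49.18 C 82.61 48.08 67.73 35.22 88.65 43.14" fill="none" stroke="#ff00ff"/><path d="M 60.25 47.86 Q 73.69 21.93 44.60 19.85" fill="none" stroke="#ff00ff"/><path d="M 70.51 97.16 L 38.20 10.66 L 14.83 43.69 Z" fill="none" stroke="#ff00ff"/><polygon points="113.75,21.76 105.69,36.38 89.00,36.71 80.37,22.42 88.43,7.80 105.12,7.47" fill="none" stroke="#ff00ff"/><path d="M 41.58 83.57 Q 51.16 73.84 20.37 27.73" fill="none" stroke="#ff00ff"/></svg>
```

; Generated by LaserGRBL
G21
G90
G0 X58.95 Y34.64
M3 S179
G1 X72.35 Y26.49 F3318
G1 X72.00 Y10.82 F3318
G1 X58.25 Y3.28 F3318
G1 X44.85 Y11.43 F3318
G1 X45.20 Y27.10 F3318
G1 X58.95 Y34.64 F3318
G0 X94.62 Y44.06
M3 S179
G1 X106.86 Y83.11 F3318
G1 X59.99 Y11.03 F3318
G1 X105.01 Y87.82 F3318
G0 X25.42 Y39.65
M3 S179
G1 X41.45 Y43.11 F3318
G1 X75.14 Y34.37 F3318
G1 X89.37 Y26.71 F3318
G0 X61.97 Y61.35
M3 S179
G1 X73.41 Y65.16 F3318
G1 X77.02 Y69.59 F3318
G1 X88.65 Y67.39 F3318
G0 X60.25 Y62.67
M3 S179
G1 X64.48 Y77.31 F3318
G1 X59.27 Y86.64 F3318
G1 X44.60 Y90.68 F3318
G0 X70.51 Y13.37
M3 S179
G1 X38.20 Y99.87 F3318
G1 X14.83 Y66.84 F3318
G1 X70.51 Y13.37 F3318
G0 X113.75 Y88.77
M3 S179
G1 X105.69 Y74.15 F3318
G1 X89.00 Y73.82 F3318
G1 X80.37 Y88.11 F3318
G1 X88.43 Y102.73 F3318
G1 X105.12 Y103.06 F3318
G1 X113.75 Y88.77 F3318
G0 X41.58 Y26.96
M3 S179
G1 X43.48 Y37.49 F3318
G1 X36.41 Y56.10 F3318
G1 X20.37 Y82.80 F3318
M5

Since the viewBox matches the mm dimensions, user units are millimetres directly. The only transform is the Y-flip y_m = 110.53 − y_svg.

Shape 1 is a regular polygon drawn with `<path>`. Its stroke #ff00ff means engrave at S179, F3318. After flipping Y the toolpath is (58.95,34.64) → (72.35,26.49) → (72.00,10.82) → (58.25,3.28) → (44.85,11.43) → (45.20,27.10) → (58.95,34.64), returning to the start.

Shape 2 is a open polyline drawn with `<polyline>`. Its stroke #ff00ff means engrave at S179, F3318. After flipping Y the toolpath is (94.62,44.06) → (106.86,83.11) → (59.99,11.03) → (105.01,87.82).

Shape 3 is a cubic bezier drawn with `<path>`. Its stroke #ff00ff means engrave at S179, F3318. After flipping Y the toolpath is (25.42,39.65) → (41.45,43.11) → (75.14,34.37) → (89.37,26.71).

Shape 4 is a cubic bezier drawn with `<path>`. Its stroke #ff00ff means engrave at S179, F3318. After flipping Y the toolpath is (61.97,61.35) → (73.41,65.16) → (77.02,69.59) → (88.65,67.39).

Shape 5 is a quadratic bezier drawn with `<path>`. Its stroke #ff00ff means engrave at S179, F3318. After flipping Y the toolpath is (60.25,62.67) → (64.48,77.31) → (59.27,86.64) → (44.60,90.68).

Shape 6 is a closed polygon drawn with `<path>`. Its stroke #ff00ff means engrave at S179, F3318. After flipping Y the toolpath is (70.51,13.37) → (38.20,99.87) → (14.83,66.84) → (70.51,13.37), returning to the start.

Shape 7 is a regular polygon drawn with `<polygon>`. Its stroke #ff00ff means engrave at S179, F3318. After flipping Y the toolpath is (113.75,88.77) → (105.69,74.15) → (89.00,73.82) → (80.37,88.11) → (88.43,102.73) → (105.12,103.06) → (113.75,88.77), returning to the start.

Shape 8 is a quadratic bezier drawn with `<path>`. Its stroke #ff00ff means engrave at S179, F3318. After flipping Y the toolpath is (41.58,26.96) → (43.48,37.49) → (36.41,56.10) → (20.37,82.80).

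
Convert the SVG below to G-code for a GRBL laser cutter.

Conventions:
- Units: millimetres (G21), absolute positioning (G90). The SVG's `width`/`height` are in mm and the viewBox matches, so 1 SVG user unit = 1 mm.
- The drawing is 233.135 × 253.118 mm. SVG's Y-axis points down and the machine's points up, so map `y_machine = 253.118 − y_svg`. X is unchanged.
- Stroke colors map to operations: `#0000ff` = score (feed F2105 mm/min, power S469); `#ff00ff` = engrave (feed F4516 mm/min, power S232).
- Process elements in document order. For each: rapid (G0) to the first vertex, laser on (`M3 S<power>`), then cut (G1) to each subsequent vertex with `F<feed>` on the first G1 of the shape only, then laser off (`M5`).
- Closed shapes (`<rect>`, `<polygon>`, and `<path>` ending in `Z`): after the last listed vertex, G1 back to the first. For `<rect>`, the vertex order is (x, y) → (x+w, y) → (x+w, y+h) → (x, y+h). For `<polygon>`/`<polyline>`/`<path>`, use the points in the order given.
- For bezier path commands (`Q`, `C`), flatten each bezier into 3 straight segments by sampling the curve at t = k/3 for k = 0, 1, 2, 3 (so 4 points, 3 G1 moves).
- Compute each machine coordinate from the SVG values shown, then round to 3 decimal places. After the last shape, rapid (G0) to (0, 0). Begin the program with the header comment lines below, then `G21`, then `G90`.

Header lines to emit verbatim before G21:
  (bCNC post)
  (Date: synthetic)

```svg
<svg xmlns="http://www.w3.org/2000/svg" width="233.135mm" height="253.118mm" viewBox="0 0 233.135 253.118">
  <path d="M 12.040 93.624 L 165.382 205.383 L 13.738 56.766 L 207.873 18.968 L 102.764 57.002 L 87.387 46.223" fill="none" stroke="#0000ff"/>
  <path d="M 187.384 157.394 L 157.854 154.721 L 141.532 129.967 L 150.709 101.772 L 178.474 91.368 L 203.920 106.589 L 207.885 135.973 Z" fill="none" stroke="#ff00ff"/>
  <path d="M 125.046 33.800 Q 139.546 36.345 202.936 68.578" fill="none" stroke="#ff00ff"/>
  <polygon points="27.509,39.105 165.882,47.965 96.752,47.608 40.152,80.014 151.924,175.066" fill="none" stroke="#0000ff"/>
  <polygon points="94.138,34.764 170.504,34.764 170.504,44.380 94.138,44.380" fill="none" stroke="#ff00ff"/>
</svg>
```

viewBox `0 0 233.135 253.118` with mm width/height → 1 unit = 1 mm. Flip: y_m = 253.118 − y_svg.

**Shape 1** — `<path>` open polyline, stroke `#0000ff` → score (S469, F2105). Machine vertices: (12.040,159.494) → (165.382,47.735) → (13.738,196.352) → (207.873,234.150) → (102.764,196.116) → (87.387,206.895). Open path.

**Shape 2** — `<path>` regular polygon, stroke `#ff00ff` → engrave (S232, F4516). Machine vertices: (187.384,95.724) → (157.854,98.397) → (141.532,123.151) → (150.709,151.346) → (178.474,161.750) → (203.920,146.529) → (207.885,117.145) → (187.384,95.724). Closed: final G1 returns to the first vertex.

**Shape 3** — `<path>` quadratic bezier, stroke `#ff00ff` → engrave (S232, F4516). Control points (SVG): P0=(125.046,33.800), P1=(139.546,36.345), P2=(202.936,68.578); sampled at t=k/3. Machine vertices: (125.046,219.318) → (140.145,214.323) → (166.108,202.730) → (202.936,184.540). Open path.

**Shape 4** — `<polygon>` closed polygon, stroke `#0000ff` → score (S469, F2105). Machine vertices: (27.509,214.013) → (165.882,205.153) → (96.752,205.510) → (40.152,173.104) → (151.924,78.052) → (27.509,214.013). Closed: final G1 returns to the first vertex.

**Shape 5** — `<polygon>` rectangle, stroke `#ff00ff` → engrave (S232, F4516). Machine vertices: (94.138,218.354) → (170.504,218.354) → (170.504,208.738) → (94.138,208.738) → (94.138,218.354). Closed: final G1 returns to the first vertex.

(bCNC post)
(Date: synthetic)
G21
G90
G0 X12.040 Y159.494
M3 S469
G1 X165.382 Y47.735 F2105
G1 X13.738 Y196.352
G1 X207.873 Y234.150
G1 X102.764 Y196.116
G1 X87.387 Y206.895
M5
G0 X187.384 Y95.724
M3 S232
G1 X157.854 Y98.397 F4516
G1 X141.532 Y123.151
G1 X150.709 Y151.346
G1 X178.474 Y161.750
G1 X203.920 Y146.529
G1 X207.885 Y117.145
G1 X187.384 Y95.724
M5
G0 X125.046 Y219.318
M3 S232
G1 X140.145 Y214.323 F4516
G1 X166.108 Y202.730
G1 X202.936 Y184.540
M5
G0 X27.509 Y214.013
M3 S469
G1 X165.882 Y205.153 F2105
G1 X96.752 Y205.510
G1 X40.152 Y173.104
G1 X151.924 Y78.052
G1 X27.509 Y214.013
M5
G0 X94.138 Y218.354
M3 S232
G1 X170.504 Y218.354 F4516
G1 X170.504 Y208.738
G1 X94.138 Y208.738
G1 X94.138 Y218.354
M5
G0 X0.000 Y0.000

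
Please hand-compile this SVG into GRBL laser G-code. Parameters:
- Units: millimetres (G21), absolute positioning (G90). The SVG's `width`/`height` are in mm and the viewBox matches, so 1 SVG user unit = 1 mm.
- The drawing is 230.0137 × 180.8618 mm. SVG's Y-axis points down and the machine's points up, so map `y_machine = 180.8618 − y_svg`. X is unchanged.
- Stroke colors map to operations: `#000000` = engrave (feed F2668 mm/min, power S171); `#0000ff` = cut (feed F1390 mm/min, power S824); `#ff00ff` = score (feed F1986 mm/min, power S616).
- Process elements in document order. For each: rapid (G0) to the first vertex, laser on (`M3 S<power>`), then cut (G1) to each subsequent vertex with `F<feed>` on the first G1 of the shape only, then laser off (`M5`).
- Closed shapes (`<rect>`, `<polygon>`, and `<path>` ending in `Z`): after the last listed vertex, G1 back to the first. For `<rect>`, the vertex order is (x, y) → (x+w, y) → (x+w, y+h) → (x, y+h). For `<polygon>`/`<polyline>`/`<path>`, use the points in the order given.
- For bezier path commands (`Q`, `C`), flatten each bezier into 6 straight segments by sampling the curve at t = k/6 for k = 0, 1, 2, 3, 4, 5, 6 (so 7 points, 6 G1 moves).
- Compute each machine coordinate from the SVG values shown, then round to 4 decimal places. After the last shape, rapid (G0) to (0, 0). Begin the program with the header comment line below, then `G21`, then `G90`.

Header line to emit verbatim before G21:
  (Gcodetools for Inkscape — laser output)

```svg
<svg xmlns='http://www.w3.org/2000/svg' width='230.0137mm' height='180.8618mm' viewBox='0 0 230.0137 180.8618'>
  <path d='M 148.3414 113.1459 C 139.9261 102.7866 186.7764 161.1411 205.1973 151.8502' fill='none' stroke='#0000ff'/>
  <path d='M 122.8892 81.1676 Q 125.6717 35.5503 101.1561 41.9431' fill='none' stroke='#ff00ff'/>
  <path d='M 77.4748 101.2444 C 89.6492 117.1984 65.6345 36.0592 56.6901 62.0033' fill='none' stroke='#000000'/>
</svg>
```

1 u = 1 mm; y_m = 180.8618 − y.

[1] `<path>` cubic bezier, #0000ff→cut S824 F1390: (148.3414,67.7159) → (148.3517,67.8007) → (155.2482,60.2209) → (166.7058,48.7644) → (180.3997,37.2188) → (194.0052,29.3720) → (205.1973,29.0116)

[2] `<path>` quadratic bezier, #ff00ff→score S616 F1986: (122.8892,99.6942) → (123.0584,113.4552) → (121.7111,124.3268) → (118.8472,132.3090) → (114.4667,137.4017) → (108.5697,139.6049) → (101.1561,138.9187)

[3] `<path>` cubic bezier, #000000→engrave S171 F2668: (77.4748,79.6174) → (80.7836,78.7862) → (79.4847,88.4657) → (75.0020,102.9842) → (68.7594,116.6703) → (62.1808,123.8522) → (56.6901,118.8585)

(Gcodetools for Inkscape — laser output)
G21
G90
G0 X148.3414 Y67.7159
M3 S824
G1 X148.3517 Y67.8007 F1390
G1 X155.2482 Y60.2209
G1 X166.7058 Y48.7644
G1 X180.3997 Y37.2188
G1 X194.0052 Y29.3720
G1 X205.1973 Y29.0116
M5
G0 X122.8892 Y99.6942
M3 S616
G1 X123.0584 Y113.4552 F1986
G1 X121.7111 Y124.3268
G1 X118.8472 Y132.3090
G1 X114.4667 Y137.4017
G1 X108.5697 Y139.6049
G1 X101.1561 Y138.9187
M5
G0 X77.4748 Y79.6174
M3 S171
G1 X80.7836 Y78.7862 F2668
G1 X79.4847 Y88.4657
G1 X75.0020 Y102.9842
G1 X68.7594 Y116.6703
G1 X62.1808 Y123.8522
G1 X56.6901 Y118.8585
M5
G0 X0.0000 Y0.0000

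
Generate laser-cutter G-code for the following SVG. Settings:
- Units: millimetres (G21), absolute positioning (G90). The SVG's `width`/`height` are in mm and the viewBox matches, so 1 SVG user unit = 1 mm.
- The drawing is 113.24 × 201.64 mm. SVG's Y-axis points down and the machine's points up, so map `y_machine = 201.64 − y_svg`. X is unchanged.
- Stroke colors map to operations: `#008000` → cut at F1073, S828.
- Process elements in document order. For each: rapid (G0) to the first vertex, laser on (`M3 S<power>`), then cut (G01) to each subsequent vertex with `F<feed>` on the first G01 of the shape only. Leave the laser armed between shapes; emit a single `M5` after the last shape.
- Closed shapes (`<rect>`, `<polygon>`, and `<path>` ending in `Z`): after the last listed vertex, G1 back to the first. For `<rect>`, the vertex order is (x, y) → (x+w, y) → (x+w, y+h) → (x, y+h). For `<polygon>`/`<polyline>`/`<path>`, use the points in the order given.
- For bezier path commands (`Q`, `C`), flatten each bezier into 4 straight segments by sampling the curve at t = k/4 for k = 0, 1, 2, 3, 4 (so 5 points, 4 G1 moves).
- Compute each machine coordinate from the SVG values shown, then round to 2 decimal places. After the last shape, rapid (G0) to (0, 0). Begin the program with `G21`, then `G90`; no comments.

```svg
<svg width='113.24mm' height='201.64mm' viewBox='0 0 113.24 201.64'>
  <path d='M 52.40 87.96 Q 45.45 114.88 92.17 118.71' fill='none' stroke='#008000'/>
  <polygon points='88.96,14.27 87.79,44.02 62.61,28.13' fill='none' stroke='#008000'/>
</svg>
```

Since the viewBox matches the mm dimensions, user units are millimetres directly. The only transform is the Y-flip y_m = 201.64 − y_svg.

Shape 1 is a quadratic bezier drawn with `<path>`. Its stroke #008000 means cut at S828, F1073. After flipping Y the toolpath is (52.40,113.68) → (52.28,101.66) → (58.87,92.53) → (72.16,86.29) → (92.17,82.93).

Shape 2 is a regular polygon drawn with `<polygon>`. Its stroke #008000 means cut at S828, F1073. After flipping Y the toolpath is (88.96,187.37) → (87.79,157.62) → (62.61,173.51) → (88.96,187.37), returning to the start.

G21
G90
G0 X52.40 Y113.68
M3 S828
G01 X52.28 Y101.66 F1073
G01 X58.87 Y92.53
G01 X72.16 Y86.29
G01 X92.17 Y82.93
G0 X88.96 Y187.37
M3 S828
G01 X87.79 Y157.62 F1073
G01 X62.61 Y173.51
G01 X88.96 Y187.37
M5
G0 X0.00 Y0.00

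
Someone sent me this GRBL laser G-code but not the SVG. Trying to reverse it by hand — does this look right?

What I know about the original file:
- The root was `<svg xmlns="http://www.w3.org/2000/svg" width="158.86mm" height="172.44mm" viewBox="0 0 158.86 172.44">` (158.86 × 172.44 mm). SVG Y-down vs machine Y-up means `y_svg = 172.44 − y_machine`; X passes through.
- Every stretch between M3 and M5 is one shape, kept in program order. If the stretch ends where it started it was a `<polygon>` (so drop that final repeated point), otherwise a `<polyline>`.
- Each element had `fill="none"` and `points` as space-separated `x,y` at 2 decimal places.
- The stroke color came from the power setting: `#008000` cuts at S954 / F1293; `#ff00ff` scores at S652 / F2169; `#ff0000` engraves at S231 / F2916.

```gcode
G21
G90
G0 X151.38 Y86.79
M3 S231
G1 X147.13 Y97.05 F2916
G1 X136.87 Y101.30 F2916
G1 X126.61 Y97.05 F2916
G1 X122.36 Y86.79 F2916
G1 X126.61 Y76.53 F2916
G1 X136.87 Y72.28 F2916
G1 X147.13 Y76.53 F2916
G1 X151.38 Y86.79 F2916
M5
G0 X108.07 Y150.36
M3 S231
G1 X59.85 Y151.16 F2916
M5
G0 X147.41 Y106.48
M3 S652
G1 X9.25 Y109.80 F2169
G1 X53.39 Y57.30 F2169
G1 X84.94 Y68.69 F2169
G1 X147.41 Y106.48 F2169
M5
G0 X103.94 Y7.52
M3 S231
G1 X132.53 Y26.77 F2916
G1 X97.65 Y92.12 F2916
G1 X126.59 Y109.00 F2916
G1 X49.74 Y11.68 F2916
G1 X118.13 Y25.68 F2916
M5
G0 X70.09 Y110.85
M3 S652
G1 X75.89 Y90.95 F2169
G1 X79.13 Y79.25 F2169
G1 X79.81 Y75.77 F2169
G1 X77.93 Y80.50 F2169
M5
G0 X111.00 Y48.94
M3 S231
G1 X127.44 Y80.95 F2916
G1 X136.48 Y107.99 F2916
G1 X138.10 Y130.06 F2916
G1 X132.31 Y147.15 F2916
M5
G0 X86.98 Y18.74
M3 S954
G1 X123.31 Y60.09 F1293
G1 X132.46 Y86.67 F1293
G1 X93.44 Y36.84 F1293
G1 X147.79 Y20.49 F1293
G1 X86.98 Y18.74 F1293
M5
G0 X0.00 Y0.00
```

Machine Y-up, SVG Y-down with viewBox height 172.44, so y_svg = 172.44 − y_machine; X carries over.

Run 1: S231 ⇒ engrave layer `#ff0000`. The run returns to its start, so emit a `<polygon>` with points (Y-flipped): 151.38,85.65 147.13,75.39 136.87,71.14 126.61,75.39 122.36,85.65 126.61,95.91 136.87,100.16 147.13,95.91.

Run 2: the run's S231 means `#ff0000` (engrave). The run is open, so emit a `<polyline>` with points (Y-flipped): 108.07,22.08 59.85,21.28.

Run 3: S652 ⇒ score layer `#ff00ff`. The run returns to its start, so emit a `<polygon>` with points (Y-flipped): 147.41,65.96 9.25,62.64 53.39,115.14 84.94,103.75.

Run 4: the run's S231 means `#ff0000` (engrave). The run is open, so emit a `<polyline>` with points (Y-flipped): 103.94,164.92 132.53,145.67 97.65,80.32 126.59,63.44 49.74,160.76 118.13,146.76.

Run 5: S652 ⇒ score layer `#ff00ff`. The run is open, so emit a `<polyline>` with points (Y-flipped): 70.09,61.59 75.89,81.49 79.13,93.19 79.81,96.67 77.93,91.94.

Run 6: the run's S231 means `#ff0000` (engrave). The run is open, so emit a `<polyline>` with points (Y-flipped): 111.00,123.50 127.44,91.49 136.48,64.45 138.10,42.38 132.31,25.29.

Run 7: S954 ⇒ cut layer `#008000`. The run returns to its start, so emit a `<polygon>` with points (Y-flipped): 86.98,153.70 123.31,112.35 132.46,85.77 93.44,135.60 147.79,151.95.

<svg xmlns="http://www.w3.org/2000/svg" width="158.86mm" height="172.44mm" viewBox="0 0 158.86 172.44">
  <polygon points="151.38,85.65 147.13,75.39 136.87,71.14 126.61,75.39 122.36,85.65 126.61,95.91 136.87,100.16 147.13,95.91" fill="none" stroke="#ff0000"/>
  <polyline points="108.07,22.08 59.85,21.28" fill="none" stroke="#ff0000"/>
  <polygon points="147.41,65.96 9.25,62.64 53.39,115.14 84.94,103.75" fill="none" stroke="#ff00ff"/>
  <polyline points="103.94,164.92 132.53,145.67 97.65,80.32 126.59,63.44 49.74,160.76 118.13,146.76" fill="none" stroke="#ff0000"/>
  <polyline points="70.09,61.59 75.89,81.49 79.13,93.19 79.81,96.67 77.93,91.94" fill="none" stroke="#ff00ff"/>
  <polyline points="111.00,123.50 127.44,91.49 136.48,64.45 138.10,42.38 132.31,25.29" fill="none" stroke="#ff0000"/>
  <polygon points="86.98,153.70 123.31,112.35 132.46,85.77 93.44,135.60 147.79,151.95" fill="none" stroke="#008000"/>
</svg>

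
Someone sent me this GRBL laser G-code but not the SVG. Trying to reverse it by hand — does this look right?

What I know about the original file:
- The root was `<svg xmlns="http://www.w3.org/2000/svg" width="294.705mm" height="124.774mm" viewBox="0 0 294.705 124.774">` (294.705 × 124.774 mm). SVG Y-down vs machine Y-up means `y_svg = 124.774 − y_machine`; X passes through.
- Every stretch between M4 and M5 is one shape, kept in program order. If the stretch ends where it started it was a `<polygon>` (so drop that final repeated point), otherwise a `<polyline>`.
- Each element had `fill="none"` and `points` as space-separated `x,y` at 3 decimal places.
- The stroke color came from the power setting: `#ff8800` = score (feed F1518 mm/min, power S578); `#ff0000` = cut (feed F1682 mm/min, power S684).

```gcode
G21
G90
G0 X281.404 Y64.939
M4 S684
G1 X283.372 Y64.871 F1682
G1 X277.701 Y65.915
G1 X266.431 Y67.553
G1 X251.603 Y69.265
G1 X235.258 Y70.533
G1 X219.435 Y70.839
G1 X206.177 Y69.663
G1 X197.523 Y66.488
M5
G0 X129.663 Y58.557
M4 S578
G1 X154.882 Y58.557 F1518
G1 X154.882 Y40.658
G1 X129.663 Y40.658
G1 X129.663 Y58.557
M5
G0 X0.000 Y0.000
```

<svg xmlns="http://www.w3.org/2000/svg" width="294.705mm" height="124.774mm" viewBox="0 0 294.705 124.774">
  <polyline points="281.404,59.835 283.372,59.903 277.701,58.859 266.431,57.221 251.603,55.509 235.258,54.241 219.435,53.935 206.177,55.111 197.523,58.286" fill="none" stroke="#ff0000"/>
  <polygon points="129.663,66.217 154.882,66.217 154.882,84.116 129.663,84.116" fill="none" stroke="#ff8800"/>
</svg>

y_svg = 124.774 − y_m.

[1] S684→`#ff0000` (cut); open run; points: 281.404,59.835 283.372,59.903 277.701,58.859 266.431,57.221 251.603,55.509 235.258,54.241 219.435,53.935 206.177,55.111 197.523,58.286

[2] S578→`#ff8800` (score); closed run; points: 129.663,66.217 154.882,66.217 154.882,84.116 129.663,84.116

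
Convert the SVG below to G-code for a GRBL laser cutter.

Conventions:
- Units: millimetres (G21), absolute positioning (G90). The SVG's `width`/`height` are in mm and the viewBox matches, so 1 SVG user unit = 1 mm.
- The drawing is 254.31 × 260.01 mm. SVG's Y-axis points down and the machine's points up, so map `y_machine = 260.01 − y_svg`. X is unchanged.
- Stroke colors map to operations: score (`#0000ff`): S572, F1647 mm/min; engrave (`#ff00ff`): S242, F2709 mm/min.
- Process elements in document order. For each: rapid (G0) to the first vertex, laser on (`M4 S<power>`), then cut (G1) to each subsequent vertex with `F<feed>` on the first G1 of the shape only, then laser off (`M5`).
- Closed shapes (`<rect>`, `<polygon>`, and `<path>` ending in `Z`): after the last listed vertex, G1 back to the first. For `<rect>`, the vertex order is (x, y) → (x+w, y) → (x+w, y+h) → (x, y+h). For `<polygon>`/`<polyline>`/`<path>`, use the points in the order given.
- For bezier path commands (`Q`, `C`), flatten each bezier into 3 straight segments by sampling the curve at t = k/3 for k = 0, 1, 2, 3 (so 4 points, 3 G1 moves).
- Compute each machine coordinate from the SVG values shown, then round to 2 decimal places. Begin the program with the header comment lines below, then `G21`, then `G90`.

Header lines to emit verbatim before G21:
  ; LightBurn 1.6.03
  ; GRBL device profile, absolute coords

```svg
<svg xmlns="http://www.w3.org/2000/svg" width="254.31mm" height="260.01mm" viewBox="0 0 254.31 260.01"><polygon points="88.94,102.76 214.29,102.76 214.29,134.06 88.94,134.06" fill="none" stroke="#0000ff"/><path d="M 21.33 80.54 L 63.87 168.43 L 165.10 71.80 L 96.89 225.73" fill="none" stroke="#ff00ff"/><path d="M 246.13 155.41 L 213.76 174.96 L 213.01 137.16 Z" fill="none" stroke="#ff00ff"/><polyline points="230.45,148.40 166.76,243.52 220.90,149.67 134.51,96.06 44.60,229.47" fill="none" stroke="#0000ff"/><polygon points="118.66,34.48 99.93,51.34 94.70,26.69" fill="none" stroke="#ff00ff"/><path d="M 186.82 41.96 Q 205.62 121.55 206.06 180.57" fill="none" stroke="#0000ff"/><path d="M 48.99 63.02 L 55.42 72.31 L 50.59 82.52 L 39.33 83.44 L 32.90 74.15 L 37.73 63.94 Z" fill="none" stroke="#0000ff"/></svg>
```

Since the viewBox matches the mm dimensions, user units are millimetres directly. The only transform is the Y-flip y_m = 260.01 − y_svg.

Shape 1 is a rectangle drawn with `<polygon>`. Its stroke #0000ff means score at S572, F1647. After flipping Y the toolpath is (88.94,157.25) → (214.29,157.25) → (214.29,125.95) → (88.94,125.95) → (88.94,157.25), returning to the start.

Shape 2 is a open polyline drawn with `<path>`. Its stroke #ff00ff means engrave at S242, F2709. After flipping Y the toolpath is (21.33,179.47) → (63.87,91.58) → (165.10,188.21) → (96.89,34.28).

Shape 3 is a regular polygon drawn with `<path>`. Its stroke #ff00ff means engrave at S242, F2709. After flipping Y the toolpath is (246.13,104.60) → (213.76,85.05) → (213.01,122.85) → (246.13,104.60), returning to the start.

Shape 4 is a open polyline drawn with `<polyline>`. Its stroke #0000ff means score at S572, F1647. After flipping Y the toolpath is (230.45,111.61) → (166.76,16.49) → (220.90,110.34) → (134.51,163.95) → (44.60,30.54).

Shape 5 is a regular polygon drawn with `<polygon>`. Its stroke #ff00ff means engrave at S242, F2709. After flipping Y the toolpath is (118.66,225.53) → (99.93,208.67) → (94.70,233.32) → (118.66,225.53), returning to the start.

Shape 6 is a quadratic bezier drawn with `<path>`. Its stroke #0000ff means score at S572, F1647. After flipping Y the toolpath is (186.82,218.05) → (197.31,167.28) → (203.73,121.07) → (206.06,79.44).

Shape 7 is a regular polygon drawn with `<path>`. Its stroke #0000ff means score at S572, F1647. After flipping Y the toolpath is (48.99,196.99) → (55.42,187.70) → (50.59,177.49) → (39.33,176.57) → (32.90,185.86) → (37.73,196.07) → (48.99,196.99), returning to the start.

; LightBurn 1.6.03
; GRBL device profile, absolute coords
G21
G90
G0 X88.94 Y157.25
M4 S572
G1 X214.29 Y157.25 F1647
G1 X214.29 Y125.95
G1 X88.94 Y125.95
G1 X88.94 Y157.25
M5
G0 X21.33 Y179.47
M4 S242
G1 X63.87 Y91.58 F2709
G1 X165.10 Y188.21
G1 X96.89 Y34.28
M5
G0 X246.13 Y104.60
M4 S242
G1 X213.76 Y85.05 F2709
G1 X213.01 Y122.85
G1 X246.13 Y104.60
M5
G0 X230.45 Y111.61
M4 S572
G1 X166.76 Y16.49 F1647
G1 X220.90 Y110.34
G1 X134.51 Y163.95
G1 X44.60 Y30.54
M5
G0 X118.66 Y225.53
M4 S242
G1 X99.93 Y208.67 F2709
G1 X94.70 Y233.32
G1 X118.66 Y225.53
M5
G0 X186.82 Y218.05
M4 S572
G1 X197.31 Y167.28 F1647
G1 X203.73 Y121.07
G1 X206.06 Y79.44
M5
G0 X48.99 Y196.99
M4 S572
G1 X55.42 Y187.70 F1647
G1 X50.59 Y177.49
G1 X39.33 Y176.57
G1 X32.90 Y185.86
G1 X37.73 Y196.07
G1 X48.99 Y196.99
M5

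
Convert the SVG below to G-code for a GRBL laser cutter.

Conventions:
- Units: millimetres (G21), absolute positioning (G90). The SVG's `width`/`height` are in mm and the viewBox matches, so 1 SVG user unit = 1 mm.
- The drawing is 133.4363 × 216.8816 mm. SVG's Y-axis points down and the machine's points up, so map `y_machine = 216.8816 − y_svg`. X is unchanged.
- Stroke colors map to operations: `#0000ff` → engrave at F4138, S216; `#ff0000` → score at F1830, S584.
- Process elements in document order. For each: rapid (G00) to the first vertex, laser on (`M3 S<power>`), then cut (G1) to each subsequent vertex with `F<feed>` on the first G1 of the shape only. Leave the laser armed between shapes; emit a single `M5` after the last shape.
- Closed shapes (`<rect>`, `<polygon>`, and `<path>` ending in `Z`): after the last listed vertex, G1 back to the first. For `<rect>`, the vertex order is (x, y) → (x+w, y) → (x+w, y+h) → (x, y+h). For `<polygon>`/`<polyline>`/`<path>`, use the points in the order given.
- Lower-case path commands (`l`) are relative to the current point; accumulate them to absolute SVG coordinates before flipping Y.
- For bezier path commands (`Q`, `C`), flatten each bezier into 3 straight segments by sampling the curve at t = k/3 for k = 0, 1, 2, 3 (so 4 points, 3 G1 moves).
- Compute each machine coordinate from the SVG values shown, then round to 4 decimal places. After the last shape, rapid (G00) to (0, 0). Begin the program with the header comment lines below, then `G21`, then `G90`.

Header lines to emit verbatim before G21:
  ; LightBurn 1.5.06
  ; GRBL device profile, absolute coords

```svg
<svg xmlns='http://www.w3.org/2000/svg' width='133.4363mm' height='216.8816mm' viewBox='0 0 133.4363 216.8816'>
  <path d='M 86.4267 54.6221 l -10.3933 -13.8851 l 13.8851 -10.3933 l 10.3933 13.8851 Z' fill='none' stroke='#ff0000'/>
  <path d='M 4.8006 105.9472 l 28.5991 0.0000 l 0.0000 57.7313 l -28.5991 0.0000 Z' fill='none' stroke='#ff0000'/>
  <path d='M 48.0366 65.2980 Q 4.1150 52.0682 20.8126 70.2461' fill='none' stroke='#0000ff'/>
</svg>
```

; LightBurn 1.5.06
; GRBL device profile, absolute coords
G21
G90
G00 X86.4267 Y162.2595
M3 S584
G1 X76.0334 Y176.1446 F1830
G1 X89.9185 Y186.5379
G1 X100.3118 Y172.6528
G1 X86.4267 Y162.2595
G00 X4.8006 Y110.9344
M3 S584
G1 X33.3997 Y110.9344 F1830
G1 X33.3997 Y53.2031
G1 X4.8006 Y53.2031
G1 X4.8006 Y110.9344
G00 X48.0366 Y151.5836
M3 S216
G1 X25.4910 Y156.9137 F4138
G1 X16.4163 Y155.2644
G1 X20.8126 Y146.6355
M5
G00 X0.0000 Y0.0000

Since the viewBox matches the mm dimensions, user units are millimetres directly. The only transform is the Y-flip y_m = 216.8816 − y_svg.

Shape 1 is a regular polygon drawn with `<path>`. Its stroke #ff0000 means score at S584, F1830. After flipping Y the toolpath is (86.4267,162.2595) → (76.0334,176.1446) → (89.9185,186.5379) → (100.3118,172.6528) → (86.4267,162.2595), returning to the start.

Shape 2 is a rectangle drawn with `<path>`. Its stroke #ff0000 means score at S584, F1830. After flipping Y the toolpath is (4.8006,110.9344) → (33.3997,110.9344) → (33.3997,53.2031) → (4.8006,53.2031) → (4.8006,110.9344), returning to the start.

Shape 3 is a quadratic bezier drawn with `<path>`. Its stroke #0000ff means engrave at S216, F4138. After flipping Y the toolpath is (48.0366,151.5836) → (25.4910,156.9137) → (16.4163,155.2644) → (20.8126,146.6355).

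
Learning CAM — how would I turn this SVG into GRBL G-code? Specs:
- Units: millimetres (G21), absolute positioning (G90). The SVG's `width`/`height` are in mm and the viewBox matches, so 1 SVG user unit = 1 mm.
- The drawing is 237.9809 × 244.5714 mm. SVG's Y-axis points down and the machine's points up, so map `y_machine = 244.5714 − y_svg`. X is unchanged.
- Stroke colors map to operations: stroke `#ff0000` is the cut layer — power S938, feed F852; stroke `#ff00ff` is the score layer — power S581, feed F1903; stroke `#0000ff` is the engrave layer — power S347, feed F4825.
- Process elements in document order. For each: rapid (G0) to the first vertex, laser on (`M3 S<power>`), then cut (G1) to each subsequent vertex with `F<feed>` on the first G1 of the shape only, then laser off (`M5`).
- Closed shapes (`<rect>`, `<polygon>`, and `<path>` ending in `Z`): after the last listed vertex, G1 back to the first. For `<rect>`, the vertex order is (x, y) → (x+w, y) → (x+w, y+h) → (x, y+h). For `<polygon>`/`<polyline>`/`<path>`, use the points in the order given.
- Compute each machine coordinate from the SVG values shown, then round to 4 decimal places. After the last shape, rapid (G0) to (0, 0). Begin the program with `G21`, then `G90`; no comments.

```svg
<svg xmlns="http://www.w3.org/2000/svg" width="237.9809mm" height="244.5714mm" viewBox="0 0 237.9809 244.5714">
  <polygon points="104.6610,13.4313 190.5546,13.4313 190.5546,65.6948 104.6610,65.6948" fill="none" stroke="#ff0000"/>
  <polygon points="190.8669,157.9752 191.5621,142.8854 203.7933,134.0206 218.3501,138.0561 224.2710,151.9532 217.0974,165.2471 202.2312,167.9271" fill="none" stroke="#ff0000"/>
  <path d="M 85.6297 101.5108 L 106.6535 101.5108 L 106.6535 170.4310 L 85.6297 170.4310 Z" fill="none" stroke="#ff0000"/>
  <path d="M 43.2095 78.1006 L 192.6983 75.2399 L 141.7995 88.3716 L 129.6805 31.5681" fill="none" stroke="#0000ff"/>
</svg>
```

1 u = 1 mm; y_m = 244.5714 − y.

[1] `<polygon>` rectangle, #ff0000→cut S938 F852: (104.6610,231.1401) → (190.5546,231.1401) → (190.5546,178.8766) → (104.6610,178.8766) → (104.6610,231.1401) (closed)

[2] `<polygon>` regular polygon, #ff0000→cut S938 F852: (190.8669,86.5962) → (191.5621,101.6860) → (203.7933,110.5508) → (218.3501,106.5153) → (224.2710,92.6182) → (217.0974,79.3243) → (202.2312,76.6443) → (190.8669,86.5962) (closed)

[3] `<path>` rectangle, #ff0000→cut S938 F852: (85.6297,143.0606) → (106.6535,143.0606) → (106.6535,74.1404) → (85.6297,74.1404) → (85.6297,143.0606) (closed)

[4] `<path>` open polyline, #0000ff→engrave S347 F4825: (43.2095,166.4708) → (192.6983,169.3315) → (141.7995,156.1998) → (129.6805,213.0033)

G21
G90
G0 X104.6610 Y231.1401
M3 S938
G1 X190.5546 Y231.1401 F852
G1 X190.5546 Y178.8766
G1 X104.6610 Y178.8766
G1 X104.6610 Y231.1401
M5
G0 X190.8669 Y86.5962
M3 S938
G1 X191.5621 Y101.6860 F852
G1 X203.7933 Y110.5508
G1 X218.3501 Y106.5153
G1 X224.2710 Y92.6182
G1 X217.0974 Y79.3243
G1 X202.2312 Y76.6443
G1 X190.8669 Y86.5962
M5
G0 X85.6297 Y143.0606
M3 S938
G1 X106.6535 Y143.0606 F852
G1 X106.6535 Y74.1404
G1 X85.6297 Y74.1404
G1 X85.6297 Y143.0606
M5
G0 X43.2095 Y166.4708
M3 S347
G1 X192.6983 Y169.3315 F4825
G1 X141.7995 Y156.1998
G1 X129.6805 Y213.0033
M5
G0 X0.0000 Y0.0000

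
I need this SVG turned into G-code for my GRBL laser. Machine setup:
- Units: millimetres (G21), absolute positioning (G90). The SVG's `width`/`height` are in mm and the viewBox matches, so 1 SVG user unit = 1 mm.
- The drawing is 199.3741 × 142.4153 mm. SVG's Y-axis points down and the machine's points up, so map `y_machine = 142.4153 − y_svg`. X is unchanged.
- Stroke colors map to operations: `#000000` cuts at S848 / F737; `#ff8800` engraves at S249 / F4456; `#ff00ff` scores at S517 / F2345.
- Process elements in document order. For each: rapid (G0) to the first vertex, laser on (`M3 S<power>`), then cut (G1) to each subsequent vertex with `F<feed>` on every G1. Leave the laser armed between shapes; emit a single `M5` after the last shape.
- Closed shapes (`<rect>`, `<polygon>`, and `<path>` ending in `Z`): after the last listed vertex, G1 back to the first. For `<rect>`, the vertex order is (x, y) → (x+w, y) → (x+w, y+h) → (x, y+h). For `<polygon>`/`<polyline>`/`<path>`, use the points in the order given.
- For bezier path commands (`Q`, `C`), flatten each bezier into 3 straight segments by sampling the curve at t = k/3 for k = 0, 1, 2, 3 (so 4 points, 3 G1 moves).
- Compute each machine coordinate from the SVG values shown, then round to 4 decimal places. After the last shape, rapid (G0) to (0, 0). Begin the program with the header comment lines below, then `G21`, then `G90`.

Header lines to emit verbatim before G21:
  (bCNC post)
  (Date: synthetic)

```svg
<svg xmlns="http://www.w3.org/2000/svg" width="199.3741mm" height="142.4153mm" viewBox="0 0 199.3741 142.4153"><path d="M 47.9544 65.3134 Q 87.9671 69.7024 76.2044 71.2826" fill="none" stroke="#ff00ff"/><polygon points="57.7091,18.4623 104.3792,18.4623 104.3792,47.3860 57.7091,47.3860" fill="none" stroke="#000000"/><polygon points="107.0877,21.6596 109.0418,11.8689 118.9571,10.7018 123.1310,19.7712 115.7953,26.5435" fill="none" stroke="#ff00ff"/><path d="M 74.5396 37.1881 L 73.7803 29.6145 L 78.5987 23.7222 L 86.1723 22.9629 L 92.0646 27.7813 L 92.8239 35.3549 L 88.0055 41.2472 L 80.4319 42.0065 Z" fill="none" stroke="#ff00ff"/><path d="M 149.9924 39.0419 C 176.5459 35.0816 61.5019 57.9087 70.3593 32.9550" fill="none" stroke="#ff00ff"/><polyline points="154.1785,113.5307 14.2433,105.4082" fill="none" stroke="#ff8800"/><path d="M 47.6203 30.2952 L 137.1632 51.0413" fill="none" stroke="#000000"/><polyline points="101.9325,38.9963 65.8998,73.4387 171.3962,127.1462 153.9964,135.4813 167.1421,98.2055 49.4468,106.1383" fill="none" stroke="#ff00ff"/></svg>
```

1 u = 1 mm; y_m = 142.4153 − y.

[1] `<path>` quadratic bezier, #ff00ff→score S517 F2345: (47.9544,77.1019) → (68.8767,74.4880) → (78.2934,72.4983) → (76.2044,71.1327)

[2] `<polygon>` rectangle, #000000→cut S848 F737: (57.7091,123.9530) → (104.3792,123.9530) → (104.3792,95.0293) → (57.7091,95.0293) → (57.7091,123.9530) (closed)

[3] `<polygon>` regular polygon, #ff00ff→score S517 F2345: (107.0877,120.7557) → (109.0418,130.5464) → (118.9571,131.7135) → (123.1310,122.6441) → (115.7953,115.8718) → (107.0877,120.7557) (closed)

[4] `<path>` regular polygon, #ff00ff→score S517 F2345: (74.5396,105.2272) → (73.7803,112.8008) → (78.5987,118.6931) → (86.1723,119.4524) → (92.0646,114.6340) → (92.8239,107.0604) → (88.0055,101.1681) → (80.4319,100.4088) → (74.5396,105.2272) (closed)

[5] `<path>` cubic bezier, #ff00ff→score S517 F2345: (149.9924,103.3734) → (139.1800,101.1664) → (92.9691,97.6717) → (70.3593,109.4603)

[6] `<polyline>` line segment, #ff8800→engrave S249 F4456: (154.1785,28.8846) → (14.2433,37.0071)

[7] `<path>` line segment, #000000→cut S848 F737: (47.6203,112.1201) → (137.1632,91.3740)

[8] `<polyline>` open polyline, #ff00ff→score S517 F2345: (101.9325,103.4190) → (65.8998,68.9766) → (171.3962,15.2691) → (153.9964,6.9340) → (167.1421,44.2098) → (49.4468,36.2770)

(bCNC post)
(Date: synthetic)
G21
G90
G0 X47.9544 Y77.1019
M3 S517
G1 X68.8767 Y74.4880 F2345
G1 X78.2934 Y72.4983 F2345
G1 X76.2044 Y71.1327 F2345
G0 X57.7091 Y123.9530
M3 S848
G1 X104.3792 Y123.9530 F737
G1 X104.3792 Y95.0293 F737
G1 X57.7091 Y95.0293 F737
G1 X57.7091 Y123.9530 F737
G0 X107.0877 Y120.7557
M3 S517
G1 X109.0418 Y130.5464 F2345
G1 X118.9571 Y131.7135 F2345
G1 X123.1310 Y122.6441 F2345
G1 X115.7953 Y115.8718 F2345
G1 X107.0877 Y120.7557 F2345
G0 X74.5396 Y105.2272
M3 S517
G1 X73.7803 Y112.8008 F2345
G1 X78.5987 Y118.6931 F2345
G1 X86.1723 Y119.4524 F2345
G1 X92.0646 Y114.6340 F2345
G1 X92.8239 Y107.0604 F2345
G1 X88.0055 Y101.1681 F2345
G1 X80.4319 Y100.4088 F2345
G1 X74.5396 Y105.2272 F2345
G0 X149.9924 Y103.3734
M3 S517
G1 X139.1800 Y101.1664 F2345
G1 X92.9691 Y97.6717 F2345
G1 X70.3593 Y109.4603 F2345
G0 X154.1785 Y28.8846
M3 S249
G1 X14.2433 Y37.0071 F4456
G0 X47.6203 Y112.1201
M3 S848
G1 X137.1632 Y91.3740 F737
G0 X101.9325 Y103.4190
M3 S517
G1 X65.8998 Y68.9766 F2345
G1 X171.3962 Y15.2691 F2345
G1 X153.9964 Y6.9340 F2345
G1 X167.1421 Y44.2098 F2345
G1 X49.4468 Y36.2770 F2345
M5
G0 X0.0000 Y0.0000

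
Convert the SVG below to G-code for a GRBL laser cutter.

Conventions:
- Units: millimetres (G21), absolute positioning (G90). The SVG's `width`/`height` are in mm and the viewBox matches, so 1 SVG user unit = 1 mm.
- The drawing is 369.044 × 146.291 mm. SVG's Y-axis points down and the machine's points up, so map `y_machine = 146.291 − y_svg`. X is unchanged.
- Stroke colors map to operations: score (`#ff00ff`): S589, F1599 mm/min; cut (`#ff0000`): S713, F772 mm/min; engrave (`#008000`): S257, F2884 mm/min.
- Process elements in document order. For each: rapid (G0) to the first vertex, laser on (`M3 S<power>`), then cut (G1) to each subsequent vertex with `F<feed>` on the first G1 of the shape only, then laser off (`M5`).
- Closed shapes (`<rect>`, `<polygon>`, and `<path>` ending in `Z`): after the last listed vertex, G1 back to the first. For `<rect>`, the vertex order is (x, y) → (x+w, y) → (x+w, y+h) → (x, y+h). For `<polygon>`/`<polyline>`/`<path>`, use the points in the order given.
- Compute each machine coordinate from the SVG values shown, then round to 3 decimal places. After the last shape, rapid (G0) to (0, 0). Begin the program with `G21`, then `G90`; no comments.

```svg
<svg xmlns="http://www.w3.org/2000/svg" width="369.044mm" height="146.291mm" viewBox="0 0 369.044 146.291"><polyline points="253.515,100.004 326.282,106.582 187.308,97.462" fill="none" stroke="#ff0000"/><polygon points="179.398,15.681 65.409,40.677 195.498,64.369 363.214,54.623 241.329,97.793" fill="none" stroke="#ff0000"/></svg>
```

Since the viewBox matches the mm dimensions, user units are millimetres directly. The only transform is the Y-flip y_m = 146.291 − y_svg.

Shape 1 is a open polyline drawn with `<polyline>`. Its stroke #ff0000 means cut at S713, F772. After flipping Y the toolpath is (253.515,46.287) → (326.282,39.709) → (187.308,48.829).

Shape 2 is a closed polygon drawn with `<polygon>`. Its stroke #ff0000 means cut at S713, F772. After flipping Y the toolpath is (179.398,130.610) → (65.409,105.614) → (195.498,81.922) → (363.214,91.668) → (241.329,48.498) → (179.398,130.610), returning to the start.

G21
G90
G0 X253.515 Y46.287
M3 S713
G1 X326.282 Y39.709 F772
G1 X187.308 Y48.829
M5
G0 X179.398 Y130.610
M3 S713
G1 X65.409 Y105.614 F772
G1 X195.498 Y81.922
G1 X363.214 Y91.668
G1 X241.329 Y48.498
G1 X179.398 Y130.610
M5
G0 X0.000 Y0.000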